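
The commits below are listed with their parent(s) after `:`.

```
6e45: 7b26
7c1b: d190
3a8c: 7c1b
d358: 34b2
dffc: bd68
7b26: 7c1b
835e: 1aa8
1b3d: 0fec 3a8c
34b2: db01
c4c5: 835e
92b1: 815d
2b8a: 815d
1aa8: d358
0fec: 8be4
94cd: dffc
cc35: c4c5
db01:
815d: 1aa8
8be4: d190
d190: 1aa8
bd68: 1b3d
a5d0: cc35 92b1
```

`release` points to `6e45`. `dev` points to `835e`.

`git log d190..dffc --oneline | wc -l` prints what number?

7

Reachable from dffc: {0fec, 1aa8, 1b3d, 34b2, 3a8c, 7c1b, 8be4, bd68, d190, d358, db01, dffc}.
Reachable from d190: {1aa8, 34b2, d190, d358, db01}.
In dffc's history but not d190's: {0fec, 1b3d, 3a8c, 7c1b, 8be4, bd68, dffc} — 7 commits.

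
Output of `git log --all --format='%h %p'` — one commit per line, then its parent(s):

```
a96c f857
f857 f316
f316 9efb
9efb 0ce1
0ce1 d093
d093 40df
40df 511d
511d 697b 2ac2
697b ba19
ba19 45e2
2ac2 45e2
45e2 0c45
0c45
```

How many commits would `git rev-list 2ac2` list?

Walking parent pointers from 2ac2: reachable set = {0c45, 2ac2, 45e2}.
That is 3 commits.

3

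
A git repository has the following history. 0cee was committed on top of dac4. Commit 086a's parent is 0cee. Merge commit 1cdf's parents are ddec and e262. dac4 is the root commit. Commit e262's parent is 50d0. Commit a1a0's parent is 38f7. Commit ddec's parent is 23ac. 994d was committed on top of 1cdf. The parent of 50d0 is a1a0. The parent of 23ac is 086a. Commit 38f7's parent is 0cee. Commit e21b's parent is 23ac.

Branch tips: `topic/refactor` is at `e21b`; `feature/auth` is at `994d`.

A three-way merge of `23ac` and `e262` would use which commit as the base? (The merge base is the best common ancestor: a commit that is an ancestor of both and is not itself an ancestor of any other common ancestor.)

Ancestors of 23ac: {086a, 0cee, 23ac, dac4}.
Ancestors of e262: {0cee, 38f7, 50d0, a1a0, dac4, e262}.
Common ancestors: {0cee, dac4}.
Among these, 0cee is not an ancestor of any other common ancestor — it is the merge base.

0cee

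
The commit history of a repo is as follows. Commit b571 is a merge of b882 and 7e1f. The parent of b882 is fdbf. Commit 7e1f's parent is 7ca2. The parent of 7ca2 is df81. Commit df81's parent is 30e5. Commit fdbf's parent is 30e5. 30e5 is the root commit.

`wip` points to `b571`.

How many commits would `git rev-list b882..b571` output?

Reachable from b571: {30e5, 7ca2, 7e1f, b571, b882, df81, fdbf}.
Reachable from b882: {30e5, b882, fdbf}.
In b571's history but not b882's: {7ca2, 7e1f, b571, df81} — 4 commits.

4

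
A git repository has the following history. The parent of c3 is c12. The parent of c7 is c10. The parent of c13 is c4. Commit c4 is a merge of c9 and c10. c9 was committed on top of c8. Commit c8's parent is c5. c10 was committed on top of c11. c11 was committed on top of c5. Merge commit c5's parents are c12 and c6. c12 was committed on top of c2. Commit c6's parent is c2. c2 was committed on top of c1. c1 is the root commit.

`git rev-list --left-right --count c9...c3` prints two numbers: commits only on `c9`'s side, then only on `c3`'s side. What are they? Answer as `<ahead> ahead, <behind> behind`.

4 ahead, 1 behind

Reachable from c9: {c1, c12, c2, c5, c6, c8, c9}.
Reachable from c3: {c1, c12, c2, c3}.
Only in c9's history (ahead): {c5, c6, c8, c9} — 4.
Only in c3's history (behind): {c3} — 1.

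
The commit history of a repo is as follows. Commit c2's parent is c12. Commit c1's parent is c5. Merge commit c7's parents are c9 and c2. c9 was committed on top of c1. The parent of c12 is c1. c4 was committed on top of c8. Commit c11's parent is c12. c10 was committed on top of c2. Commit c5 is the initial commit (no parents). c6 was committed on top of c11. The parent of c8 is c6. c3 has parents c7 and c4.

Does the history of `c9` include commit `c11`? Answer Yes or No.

Ancestors of c9: {c1, c5, c9}.
c11 is not in that set, so it is not an ancestor of c9.

No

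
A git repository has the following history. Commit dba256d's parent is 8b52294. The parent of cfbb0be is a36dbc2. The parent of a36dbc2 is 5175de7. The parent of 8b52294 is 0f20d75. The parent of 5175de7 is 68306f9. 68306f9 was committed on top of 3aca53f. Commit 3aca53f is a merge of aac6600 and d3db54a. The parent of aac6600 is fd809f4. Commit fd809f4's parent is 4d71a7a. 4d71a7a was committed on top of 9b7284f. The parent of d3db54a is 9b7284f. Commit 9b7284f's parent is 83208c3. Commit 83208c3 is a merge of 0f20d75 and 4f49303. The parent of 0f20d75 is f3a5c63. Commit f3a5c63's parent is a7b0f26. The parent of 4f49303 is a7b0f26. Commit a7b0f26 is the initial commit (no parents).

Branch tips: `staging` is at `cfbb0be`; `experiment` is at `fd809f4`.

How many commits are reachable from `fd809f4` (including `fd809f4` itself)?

Walking parent pointers from fd809f4: reachable set = {0f20d75, 4d71a7a, 4f49303, 83208c3, 9b7284f, a7b0f26, f3a5c63, fd809f4}.
That is 8 commits.

8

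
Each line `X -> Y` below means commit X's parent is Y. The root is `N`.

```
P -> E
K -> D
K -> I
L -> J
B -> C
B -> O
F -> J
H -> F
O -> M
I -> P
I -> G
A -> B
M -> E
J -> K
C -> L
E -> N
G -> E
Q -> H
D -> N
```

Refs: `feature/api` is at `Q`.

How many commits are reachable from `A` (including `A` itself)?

Walking parent pointers from A: reachable set = {A, B, C, D, E, G, I, J, K, L, M, N, O, P}.
That is 14 commits.

14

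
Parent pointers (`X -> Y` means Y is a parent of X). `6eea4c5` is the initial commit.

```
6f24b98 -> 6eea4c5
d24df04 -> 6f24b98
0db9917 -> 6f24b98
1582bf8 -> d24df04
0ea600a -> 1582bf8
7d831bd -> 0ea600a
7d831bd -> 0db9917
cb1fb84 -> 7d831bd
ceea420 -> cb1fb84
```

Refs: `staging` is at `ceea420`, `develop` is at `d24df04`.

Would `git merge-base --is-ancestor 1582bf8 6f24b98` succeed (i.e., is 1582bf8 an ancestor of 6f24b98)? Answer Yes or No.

No

Ancestors of 6f24b98: {6eea4c5, 6f24b98}.
1582bf8 is not in that set, so it is not an ancestor of 6f24b98.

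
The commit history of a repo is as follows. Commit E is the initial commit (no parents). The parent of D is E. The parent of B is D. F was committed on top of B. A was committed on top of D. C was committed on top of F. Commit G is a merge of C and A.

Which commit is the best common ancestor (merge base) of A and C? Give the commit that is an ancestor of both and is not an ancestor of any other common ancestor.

Ancestors of A: {A, D, E}.
Ancestors of C: {B, C, D, E, F}.
Common ancestors: {D, E}.
Among these, D is not an ancestor of any other common ancestor — it is the merge base.

D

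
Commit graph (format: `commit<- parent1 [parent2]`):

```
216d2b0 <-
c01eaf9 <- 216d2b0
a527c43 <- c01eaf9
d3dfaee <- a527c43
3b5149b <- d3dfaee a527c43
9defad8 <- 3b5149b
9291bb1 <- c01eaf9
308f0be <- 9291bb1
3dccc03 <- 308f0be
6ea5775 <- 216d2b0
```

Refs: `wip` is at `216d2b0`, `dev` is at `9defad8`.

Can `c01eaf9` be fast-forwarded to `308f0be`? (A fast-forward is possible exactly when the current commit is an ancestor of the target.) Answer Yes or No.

Yes

A fast-forward from c01eaf9 to 308f0be is possible iff c01eaf9 is an ancestor of 308f0be.
Ancestors of 308f0be: {216d2b0, 308f0be, 9291bb1, c01eaf9}.
c01eaf9 is among them, so fast-forward is possible.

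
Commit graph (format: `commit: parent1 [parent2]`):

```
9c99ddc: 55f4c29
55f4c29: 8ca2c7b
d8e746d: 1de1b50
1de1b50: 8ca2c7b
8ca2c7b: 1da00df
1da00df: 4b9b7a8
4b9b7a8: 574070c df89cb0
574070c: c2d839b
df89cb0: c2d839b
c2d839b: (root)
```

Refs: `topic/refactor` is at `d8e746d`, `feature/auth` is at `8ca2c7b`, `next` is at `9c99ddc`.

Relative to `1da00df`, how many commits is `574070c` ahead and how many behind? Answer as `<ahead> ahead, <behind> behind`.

0 ahead, 3 behind

Reachable from 574070c: {574070c, c2d839b}.
Reachable from 1da00df: {1da00df, 4b9b7a8, 574070c, c2d839b, df89cb0}.
Only in 574070c's history (ahead): {} — 0.
Only in 1da00df's history (behind): {1da00df, 4b9b7a8, df89cb0} — 3.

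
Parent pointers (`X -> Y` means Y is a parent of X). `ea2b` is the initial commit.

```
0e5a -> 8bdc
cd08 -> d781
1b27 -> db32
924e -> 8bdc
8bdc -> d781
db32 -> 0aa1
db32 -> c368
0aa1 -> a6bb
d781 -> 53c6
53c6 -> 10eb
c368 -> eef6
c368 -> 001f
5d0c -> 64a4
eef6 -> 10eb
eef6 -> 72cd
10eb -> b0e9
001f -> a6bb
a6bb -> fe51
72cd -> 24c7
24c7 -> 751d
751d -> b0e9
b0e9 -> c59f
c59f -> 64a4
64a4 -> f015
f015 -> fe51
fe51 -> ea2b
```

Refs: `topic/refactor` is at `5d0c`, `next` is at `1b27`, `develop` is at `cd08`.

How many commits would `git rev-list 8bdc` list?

10

Walking parent pointers from 8bdc: reachable set = {10eb, 53c6, 64a4, 8bdc, b0e9, c59f, d781, ea2b, f015, fe51}.
That is 10 commits.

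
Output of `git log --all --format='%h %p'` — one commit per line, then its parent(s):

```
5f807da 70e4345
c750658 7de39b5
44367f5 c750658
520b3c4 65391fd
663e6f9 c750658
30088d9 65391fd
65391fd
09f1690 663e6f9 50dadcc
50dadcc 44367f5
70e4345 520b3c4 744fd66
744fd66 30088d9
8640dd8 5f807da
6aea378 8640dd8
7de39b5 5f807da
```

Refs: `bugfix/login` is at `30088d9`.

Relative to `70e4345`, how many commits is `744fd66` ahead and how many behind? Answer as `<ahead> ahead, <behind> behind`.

0 ahead, 2 behind

Reachable from 744fd66: {30088d9, 65391fd, 744fd66}.
Reachable from 70e4345: {30088d9, 520b3c4, 65391fd, 70e4345, 744fd66}.
Only in 744fd66's history (ahead): {} — 0.
Only in 70e4345's history (behind): {520b3c4, 70e4345} — 2.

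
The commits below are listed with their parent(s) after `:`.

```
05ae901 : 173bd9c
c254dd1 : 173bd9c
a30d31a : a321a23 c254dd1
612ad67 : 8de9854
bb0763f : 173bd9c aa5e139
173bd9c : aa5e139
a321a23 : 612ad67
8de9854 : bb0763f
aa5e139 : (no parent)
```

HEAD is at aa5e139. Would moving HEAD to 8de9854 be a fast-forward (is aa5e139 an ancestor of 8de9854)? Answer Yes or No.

Yes

A fast-forward from aa5e139 to 8de9854 is possible iff aa5e139 is an ancestor of 8de9854.
Ancestors of 8de9854: {173bd9c, 8de9854, aa5e139, bb0763f}.
aa5e139 is among them, so fast-forward is possible.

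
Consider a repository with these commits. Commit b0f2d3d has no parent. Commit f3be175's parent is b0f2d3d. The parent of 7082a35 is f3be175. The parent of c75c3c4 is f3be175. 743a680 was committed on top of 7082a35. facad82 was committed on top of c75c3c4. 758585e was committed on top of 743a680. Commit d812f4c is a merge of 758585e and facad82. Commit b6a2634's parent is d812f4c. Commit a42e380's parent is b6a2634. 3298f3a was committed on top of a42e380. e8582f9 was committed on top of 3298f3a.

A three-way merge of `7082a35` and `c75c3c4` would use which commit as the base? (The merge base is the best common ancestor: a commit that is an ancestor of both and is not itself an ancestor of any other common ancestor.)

f3be175

Ancestors of 7082a35: {7082a35, b0f2d3d, f3be175}.
Ancestors of c75c3c4: {b0f2d3d, c75c3c4, f3be175}.
Common ancestors: {b0f2d3d, f3be175}.
Among these, f3be175 is not an ancestor of any other common ancestor — it is the merge base.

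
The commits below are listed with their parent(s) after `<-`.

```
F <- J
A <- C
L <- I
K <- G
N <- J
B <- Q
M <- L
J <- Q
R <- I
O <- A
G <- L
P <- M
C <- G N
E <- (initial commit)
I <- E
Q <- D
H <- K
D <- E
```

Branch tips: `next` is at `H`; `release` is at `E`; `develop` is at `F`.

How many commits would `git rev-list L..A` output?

7

Reachable from A: {A, C, D, E, G, I, J, L, N, Q}.
Reachable from L: {E, I, L}.
In A's history but not L's: {A, C, D, G, J, N, Q} — 7 commits.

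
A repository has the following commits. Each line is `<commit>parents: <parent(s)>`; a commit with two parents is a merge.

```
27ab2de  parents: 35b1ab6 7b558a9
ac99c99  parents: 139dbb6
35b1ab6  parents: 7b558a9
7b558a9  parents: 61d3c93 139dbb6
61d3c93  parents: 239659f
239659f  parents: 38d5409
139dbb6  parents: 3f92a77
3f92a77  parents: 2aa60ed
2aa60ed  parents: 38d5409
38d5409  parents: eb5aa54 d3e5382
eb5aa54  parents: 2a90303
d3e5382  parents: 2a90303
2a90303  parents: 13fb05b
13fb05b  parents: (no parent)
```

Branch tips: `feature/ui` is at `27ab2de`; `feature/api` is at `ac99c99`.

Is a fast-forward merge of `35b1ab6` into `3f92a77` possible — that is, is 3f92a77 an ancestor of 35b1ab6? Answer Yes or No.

Yes

A fast-forward from 3f92a77 to 35b1ab6 is possible iff 3f92a77 is an ancestor of 35b1ab6.
Ancestors of 35b1ab6: {139dbb6, 13fb05b, 239659f, 2a90303, 2aa60ed, 35b1ab6, 38d5409, 3f92a77, 61d3c93, 7b558a9, d3e5382, eb5aa54}.
3f92a77 is among them, so fast-forward is possible.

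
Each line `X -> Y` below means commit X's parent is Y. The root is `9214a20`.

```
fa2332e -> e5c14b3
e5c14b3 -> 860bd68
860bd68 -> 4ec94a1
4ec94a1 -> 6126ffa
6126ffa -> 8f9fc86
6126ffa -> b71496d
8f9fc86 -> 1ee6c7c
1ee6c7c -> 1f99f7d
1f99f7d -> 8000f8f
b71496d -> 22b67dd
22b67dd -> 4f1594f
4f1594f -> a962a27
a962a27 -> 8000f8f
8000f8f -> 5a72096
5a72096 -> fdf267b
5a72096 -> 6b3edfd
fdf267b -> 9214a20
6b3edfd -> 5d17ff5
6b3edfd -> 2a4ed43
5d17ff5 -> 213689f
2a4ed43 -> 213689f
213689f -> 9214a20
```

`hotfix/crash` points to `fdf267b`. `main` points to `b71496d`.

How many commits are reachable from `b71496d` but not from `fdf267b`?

10

Reachable from b71496d: {213689f, 22b67dd, 2a4ed43, 4f1594f, 5a72096, 5d17ff5, 6b3edfd, 8000f8f, 9214a20, a962a27, b71496d, fdf267b}.
Reachable from fdf267b: {9214a20, fdf267b}.
In b71496d's history but not fdf267b's: {213689f, 22b67dd, 2a4ed43, 4f1594f, 5a72096, 5d17ff5, 6b3edfd, 8000f8f, a962a27, b71496d} — 10 commits.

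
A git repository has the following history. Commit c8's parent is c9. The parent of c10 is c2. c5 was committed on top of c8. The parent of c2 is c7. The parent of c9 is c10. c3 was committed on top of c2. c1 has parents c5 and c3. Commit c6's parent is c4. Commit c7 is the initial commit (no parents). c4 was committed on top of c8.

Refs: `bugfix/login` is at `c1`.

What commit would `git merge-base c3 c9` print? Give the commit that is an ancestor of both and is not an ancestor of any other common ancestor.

c2

Ancestors of c3: {c2, c3, c7}.
Ancestors of c9: {c10, c2, c7, c9}.
Common ancestors: {c2, c7}.
Among these, c2 is not an ancestor of any other common ancestor — it is the merge base.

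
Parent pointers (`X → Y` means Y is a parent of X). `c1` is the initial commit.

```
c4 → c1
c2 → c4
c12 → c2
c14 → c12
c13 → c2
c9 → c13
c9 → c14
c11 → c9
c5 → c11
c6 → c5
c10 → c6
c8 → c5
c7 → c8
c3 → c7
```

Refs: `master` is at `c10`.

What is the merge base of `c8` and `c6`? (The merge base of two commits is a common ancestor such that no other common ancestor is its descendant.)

Ancestors of c8: {c1, c11, c12, c13, c14, c2, c4, c5, c8, c9}.
Ancestors of c6: {c1, c11, c12, c13, c14, c2, c4, c5, c6, c9}.
Common ancestors: {c1, c11, c12, c13, c14, c2, c4, c5, c9}.
Among these, c5 is not an ancestor of any other common ancestor — it is the merge base.

c5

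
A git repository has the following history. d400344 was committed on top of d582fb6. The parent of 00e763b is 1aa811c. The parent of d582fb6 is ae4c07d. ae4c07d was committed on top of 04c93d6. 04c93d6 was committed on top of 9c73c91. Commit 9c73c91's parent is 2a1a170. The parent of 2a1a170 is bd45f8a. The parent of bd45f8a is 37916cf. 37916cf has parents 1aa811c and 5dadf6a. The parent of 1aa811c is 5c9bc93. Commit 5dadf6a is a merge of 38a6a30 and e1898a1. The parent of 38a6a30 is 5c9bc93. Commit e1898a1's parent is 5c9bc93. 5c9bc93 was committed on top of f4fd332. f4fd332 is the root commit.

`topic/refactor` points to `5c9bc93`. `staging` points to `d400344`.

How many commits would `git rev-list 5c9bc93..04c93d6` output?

9

Reachable from 04c93d6: {04c93d6, 1aa811c, 2a1a170, 37916cf, 38a6a30, 5c9bc93, 5dadf6a, 9c73c91, bd45f8a, e1898a1, f4fd332}.
Reachable from 5c9bc93: {5c9bc93, f4fd332}.
In 04c93d6's history but not 5c9bc93's: {04c93d6, 1aa811c, 2a1a170, 37916cf, 38a6a30, 5dadf6a, 9c73c91, bd45f8a, e1898a1} — 9 commits.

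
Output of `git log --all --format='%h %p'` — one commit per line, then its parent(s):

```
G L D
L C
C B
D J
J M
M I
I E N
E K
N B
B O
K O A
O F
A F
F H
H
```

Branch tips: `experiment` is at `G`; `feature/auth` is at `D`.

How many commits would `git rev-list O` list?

Walking parent pointers from O: reachable set = {F, H, O}.
That is 3 commits.

3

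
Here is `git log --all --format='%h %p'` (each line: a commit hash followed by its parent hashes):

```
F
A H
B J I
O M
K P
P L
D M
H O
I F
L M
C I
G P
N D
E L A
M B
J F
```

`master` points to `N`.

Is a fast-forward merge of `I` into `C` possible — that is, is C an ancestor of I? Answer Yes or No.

No

A fast-forward from C to I is possible iff C is an ancestor of I.
Ancestors of I: {F, I}.
C is not among them, so fast-forward is not possible.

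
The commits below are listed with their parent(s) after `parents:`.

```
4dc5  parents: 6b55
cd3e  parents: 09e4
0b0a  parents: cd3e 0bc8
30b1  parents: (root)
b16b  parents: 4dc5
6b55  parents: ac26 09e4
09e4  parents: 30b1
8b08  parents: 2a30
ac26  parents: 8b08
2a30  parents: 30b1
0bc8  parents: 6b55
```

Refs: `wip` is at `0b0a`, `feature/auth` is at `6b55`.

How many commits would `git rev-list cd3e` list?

3

Walking parent pointers from cd3e: reachable set = {09e4, 30b1, cd3e}.
That is 3 commits.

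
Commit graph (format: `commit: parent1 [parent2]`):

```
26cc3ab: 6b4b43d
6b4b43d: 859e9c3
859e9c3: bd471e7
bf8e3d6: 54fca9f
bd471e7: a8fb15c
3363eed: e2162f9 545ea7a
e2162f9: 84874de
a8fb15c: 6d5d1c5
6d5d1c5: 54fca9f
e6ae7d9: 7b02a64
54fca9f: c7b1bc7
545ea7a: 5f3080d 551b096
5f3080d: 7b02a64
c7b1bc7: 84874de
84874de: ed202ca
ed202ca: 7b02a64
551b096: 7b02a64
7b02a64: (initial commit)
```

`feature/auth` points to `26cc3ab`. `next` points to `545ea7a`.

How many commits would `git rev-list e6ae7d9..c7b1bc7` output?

3

Reachable from c7b1bc7: {7b02a64, 84874de, c7b1bc7, ed202ca}.
Reachable from e6ae7d9: {7b02a64, e6ae7d9}.
In c7b1bc7's history but not e6ae7d9's: {84874de, c7b1bc7, ed202ca} — 3 commits.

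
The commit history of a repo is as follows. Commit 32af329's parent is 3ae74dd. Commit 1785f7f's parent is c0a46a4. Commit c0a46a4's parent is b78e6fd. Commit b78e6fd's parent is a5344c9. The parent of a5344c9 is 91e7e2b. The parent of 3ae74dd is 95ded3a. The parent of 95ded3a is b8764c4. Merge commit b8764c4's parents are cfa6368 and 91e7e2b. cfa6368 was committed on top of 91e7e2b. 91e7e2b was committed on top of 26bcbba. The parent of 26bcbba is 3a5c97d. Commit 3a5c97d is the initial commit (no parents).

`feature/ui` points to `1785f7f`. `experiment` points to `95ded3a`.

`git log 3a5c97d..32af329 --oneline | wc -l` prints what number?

Reachable from 32af329: {26bcbba, 32af329, 3a5c97d, 3ae74dd, 91e7e2b, 95ded3a, b8764c4, cfa6368}.
Reachable from 3a5c97d: {3a5c97d}.
In 32af329's history but not 3a5c97d's: {26bcbba, 32af329, 3ae74dd, 91e7e2b, 95ded3a, b8764c4, cfa6368} — 7 commits.

7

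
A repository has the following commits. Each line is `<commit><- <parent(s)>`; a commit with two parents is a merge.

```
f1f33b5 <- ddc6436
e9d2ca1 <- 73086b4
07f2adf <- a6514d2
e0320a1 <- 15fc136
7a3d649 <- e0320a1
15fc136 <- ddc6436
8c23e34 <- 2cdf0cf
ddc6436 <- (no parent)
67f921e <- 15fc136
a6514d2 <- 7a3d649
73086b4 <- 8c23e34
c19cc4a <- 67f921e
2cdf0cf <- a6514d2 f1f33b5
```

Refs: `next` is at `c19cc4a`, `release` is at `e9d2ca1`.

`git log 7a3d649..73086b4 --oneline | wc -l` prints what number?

5

Reachable from 73086b4: {15fc136, 2cdf0cf, 73086b4, 7a3d649, 8c23e34, a6514d2, ddc6436, e0320a1, f1f33b5}.
Reachable from 7a3d649: {15fc136, 7a3d649, ddc6436, e0320a1}.
In 73086b4's history but not 7a3d649's: {2cdf0cf, 73086b4, 8c23e34, a6514d2, f1f33b5} — 5 commits.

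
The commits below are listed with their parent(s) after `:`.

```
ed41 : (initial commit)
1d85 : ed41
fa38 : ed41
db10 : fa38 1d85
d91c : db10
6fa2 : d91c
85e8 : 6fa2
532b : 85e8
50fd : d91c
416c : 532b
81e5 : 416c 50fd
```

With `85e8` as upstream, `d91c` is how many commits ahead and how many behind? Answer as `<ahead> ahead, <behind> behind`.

Reachable from d91c: {1d85, d91c, db10, ed41, fa38}.
Reachable from 85e8: {1d85, 6fa2, 85e8, d91c, db10, ed41, fa38}.
Only in d91c's history (ahead): {} — 0.
Only in 85e8's history (behind): {6fa2, 85e8} — 2.

0 ahead, 2 behind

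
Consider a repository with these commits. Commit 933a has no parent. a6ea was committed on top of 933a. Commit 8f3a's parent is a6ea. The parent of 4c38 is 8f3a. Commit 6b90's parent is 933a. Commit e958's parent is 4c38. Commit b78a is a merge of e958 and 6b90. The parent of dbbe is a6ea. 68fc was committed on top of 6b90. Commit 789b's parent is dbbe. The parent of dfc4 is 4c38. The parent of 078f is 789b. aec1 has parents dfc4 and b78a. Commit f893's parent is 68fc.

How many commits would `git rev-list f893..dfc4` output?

Reachable from dfc4: {4c38, 8f3a, 933a, a6ea, dfc4}.
Reachable from f893: {68fc, 6b90, 933a, f893}.
In dfc4's history but not f893's: {4c38, 8f3a, a6ea, dfc4} — 4 commits.

4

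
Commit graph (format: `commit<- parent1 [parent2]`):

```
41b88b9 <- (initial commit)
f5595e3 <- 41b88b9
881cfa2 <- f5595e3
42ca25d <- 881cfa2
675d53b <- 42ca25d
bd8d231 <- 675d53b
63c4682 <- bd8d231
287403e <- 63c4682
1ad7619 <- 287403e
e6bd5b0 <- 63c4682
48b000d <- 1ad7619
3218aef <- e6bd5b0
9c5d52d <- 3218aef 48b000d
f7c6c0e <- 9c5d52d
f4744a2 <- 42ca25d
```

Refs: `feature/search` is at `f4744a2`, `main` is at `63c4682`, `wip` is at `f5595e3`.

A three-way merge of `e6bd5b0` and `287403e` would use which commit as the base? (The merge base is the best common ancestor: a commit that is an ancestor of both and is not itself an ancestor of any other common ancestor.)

Ancestors of e6bd5b0: {41b88b9, 42ca25d, 63c4682, 675d53b, 881cfa2, bd8d231, e6bd5b0, f5595e3}.
Ancestors of 287403e: {287403e, 41b88b9, 42ca25d, 63c4682, 675d53b, 881cfa2, bd8d231, f5595e3}.
Common ancestors: {41b88b9, 42ca25d, 63c4682, 675d53b, 881cfa2, bd8d231, f5595e3}.
Among these, 63c4682 is not an ancestor of any other common ancestor — it is the merge base.

63c4682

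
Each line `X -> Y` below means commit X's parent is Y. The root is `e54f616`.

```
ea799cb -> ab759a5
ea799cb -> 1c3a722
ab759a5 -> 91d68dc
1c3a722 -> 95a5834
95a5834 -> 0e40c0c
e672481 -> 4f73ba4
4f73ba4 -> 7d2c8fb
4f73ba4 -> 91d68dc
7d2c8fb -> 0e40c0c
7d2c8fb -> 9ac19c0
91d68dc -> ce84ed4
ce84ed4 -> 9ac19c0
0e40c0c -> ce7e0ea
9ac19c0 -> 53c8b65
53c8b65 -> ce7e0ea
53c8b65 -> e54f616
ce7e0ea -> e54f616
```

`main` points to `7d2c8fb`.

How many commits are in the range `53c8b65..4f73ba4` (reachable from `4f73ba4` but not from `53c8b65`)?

6

Reachable from 4f73ba4: {0e40c0c, 4f73ba4, 53c8b65, 7d2c8fb, 91d68dc, 9ac19c0, ce7e0ea, ce84ed4, e54f616}.
Reachable from 53c8b65: {53c8b65, ce7e0ea, e54f616}.
In 4f73ba4's history but not 53c8b65's: {0e40c0c, 4f73ba4, 7d2c8fb, 91d68dc, 9ac19c0, ce84ed4} — 6 commits.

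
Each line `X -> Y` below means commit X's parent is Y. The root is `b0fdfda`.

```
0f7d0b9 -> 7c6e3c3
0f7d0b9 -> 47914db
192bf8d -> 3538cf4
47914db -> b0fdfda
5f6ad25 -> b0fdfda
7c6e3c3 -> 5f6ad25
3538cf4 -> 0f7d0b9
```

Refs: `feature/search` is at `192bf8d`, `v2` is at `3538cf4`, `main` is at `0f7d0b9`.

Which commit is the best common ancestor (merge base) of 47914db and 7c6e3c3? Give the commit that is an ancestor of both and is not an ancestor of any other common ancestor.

Ancestors of 47914db: {47914db, b0fdfda}.
Ancestors of 7c6e3c3: {5f6ad25, 7c6e3c3, b0fdfda}.
Common ancestors: {b0fdfda}.
The only common ancestor is b0fdfda, so it is the merge base.

b0fdfda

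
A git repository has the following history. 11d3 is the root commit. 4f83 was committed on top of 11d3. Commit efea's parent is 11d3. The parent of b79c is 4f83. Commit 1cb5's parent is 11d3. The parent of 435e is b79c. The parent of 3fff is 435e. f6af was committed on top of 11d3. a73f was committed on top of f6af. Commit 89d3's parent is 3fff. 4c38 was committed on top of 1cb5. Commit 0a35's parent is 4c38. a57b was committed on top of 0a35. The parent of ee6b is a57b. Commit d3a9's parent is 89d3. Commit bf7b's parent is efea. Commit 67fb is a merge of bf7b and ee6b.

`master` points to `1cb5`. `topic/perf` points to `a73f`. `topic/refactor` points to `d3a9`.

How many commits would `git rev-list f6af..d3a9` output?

6

Reachable from d3a9: {11d3, 3fff, 435e, 4f83, 89d3, b79c, d3a9}.
Reachable from f6af: {11d3, f6af}.
In d3a9's history but not f6af's: {3fff, 435e, 4f83, 89d3, b79c, d3a9} — 6 commits.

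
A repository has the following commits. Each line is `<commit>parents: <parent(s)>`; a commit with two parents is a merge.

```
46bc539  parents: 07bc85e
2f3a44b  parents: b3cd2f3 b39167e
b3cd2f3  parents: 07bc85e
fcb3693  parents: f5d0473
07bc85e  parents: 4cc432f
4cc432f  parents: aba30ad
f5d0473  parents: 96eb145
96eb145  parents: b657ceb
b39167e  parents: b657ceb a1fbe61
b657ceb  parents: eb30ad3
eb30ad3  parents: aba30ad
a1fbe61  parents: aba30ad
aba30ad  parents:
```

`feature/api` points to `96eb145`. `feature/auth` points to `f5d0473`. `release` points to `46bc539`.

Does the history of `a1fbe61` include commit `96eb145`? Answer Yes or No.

No

Ancestors of a1fbe61: {a1fbe61, aba30ad}.
96eb145 is not in that set, so it is not an ancestor of a1fbe61.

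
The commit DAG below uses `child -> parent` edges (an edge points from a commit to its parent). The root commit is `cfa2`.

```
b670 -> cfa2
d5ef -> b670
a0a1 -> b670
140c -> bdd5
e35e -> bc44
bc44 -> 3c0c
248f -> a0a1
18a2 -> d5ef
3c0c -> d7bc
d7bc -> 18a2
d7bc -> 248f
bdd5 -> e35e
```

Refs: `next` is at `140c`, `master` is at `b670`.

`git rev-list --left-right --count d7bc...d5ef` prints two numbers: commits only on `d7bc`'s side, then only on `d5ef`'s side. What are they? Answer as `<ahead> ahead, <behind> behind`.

4 ahead, 0 behind

Reachable from d7bc: {18a2, 248f, a0a1, b670, cfa2, d5ef, d7bc}.
Reachable from d5ef: {b670, cfa2, d5ef}.
Only in d7bc's history (ahead): {18a2, 248f, a0a1, d7bc} — 4.
Only in d5ef's history (behind): {} — 0.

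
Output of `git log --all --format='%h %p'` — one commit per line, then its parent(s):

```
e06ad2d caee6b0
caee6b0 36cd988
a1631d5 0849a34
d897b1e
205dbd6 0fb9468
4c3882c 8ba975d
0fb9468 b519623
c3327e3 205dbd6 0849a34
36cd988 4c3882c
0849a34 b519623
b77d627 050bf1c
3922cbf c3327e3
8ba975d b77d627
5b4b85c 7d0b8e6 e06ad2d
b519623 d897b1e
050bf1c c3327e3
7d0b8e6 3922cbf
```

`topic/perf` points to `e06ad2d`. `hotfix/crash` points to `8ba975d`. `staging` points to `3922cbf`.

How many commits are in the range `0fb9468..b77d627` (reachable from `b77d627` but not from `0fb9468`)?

5

Reachable from b77d627: {050bf1c, 0849a34, 0fb9468, 205dbd6, b519623, b77d627, c3327e3, d897b1e}.
Reachable from 0fb9468: {0fb9468, b519623, d897b1e}.
In b77d627's history but not 0fb9468's: {050bf1c, 0849a34, 205dbd6, b77d627, c3327e3} — 5 commits.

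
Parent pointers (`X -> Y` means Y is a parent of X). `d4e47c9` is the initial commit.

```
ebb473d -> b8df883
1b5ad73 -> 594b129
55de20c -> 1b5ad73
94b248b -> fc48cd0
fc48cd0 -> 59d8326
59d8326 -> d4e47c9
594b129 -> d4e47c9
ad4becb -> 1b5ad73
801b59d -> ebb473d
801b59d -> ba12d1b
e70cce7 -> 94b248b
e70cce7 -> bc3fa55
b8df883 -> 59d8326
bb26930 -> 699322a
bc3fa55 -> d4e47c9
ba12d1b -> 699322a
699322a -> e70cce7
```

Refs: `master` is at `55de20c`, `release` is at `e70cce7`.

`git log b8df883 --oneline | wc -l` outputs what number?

3

Walking parent pointers from b8df883: reachable set = {59d8326, b8df883, d4e47c9}.
That is 3 commits.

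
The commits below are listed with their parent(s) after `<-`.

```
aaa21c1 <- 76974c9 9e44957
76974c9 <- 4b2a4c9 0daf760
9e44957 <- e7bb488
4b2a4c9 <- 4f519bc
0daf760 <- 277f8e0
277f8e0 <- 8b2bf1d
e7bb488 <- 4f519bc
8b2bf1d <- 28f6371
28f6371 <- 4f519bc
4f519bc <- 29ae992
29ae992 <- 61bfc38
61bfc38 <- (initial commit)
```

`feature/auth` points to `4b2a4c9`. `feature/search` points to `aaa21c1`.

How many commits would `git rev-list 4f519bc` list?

Walking parent pointers from 4f519bc: reachable set = {29ae992, 4f519bc, 61bfc38}.
That is 3 commits.

3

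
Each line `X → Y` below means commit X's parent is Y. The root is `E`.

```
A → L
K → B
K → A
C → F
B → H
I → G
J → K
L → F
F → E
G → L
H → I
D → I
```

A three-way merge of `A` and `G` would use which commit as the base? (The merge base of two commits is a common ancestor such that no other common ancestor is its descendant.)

L

Ancestors of A: {A, E, F, L}.
Ancestors of G: {E, F, G, L}.
Common ancestors: {E, F, L}.
Among these, L is not an ancestor of any other common ancestor — it is the merge base.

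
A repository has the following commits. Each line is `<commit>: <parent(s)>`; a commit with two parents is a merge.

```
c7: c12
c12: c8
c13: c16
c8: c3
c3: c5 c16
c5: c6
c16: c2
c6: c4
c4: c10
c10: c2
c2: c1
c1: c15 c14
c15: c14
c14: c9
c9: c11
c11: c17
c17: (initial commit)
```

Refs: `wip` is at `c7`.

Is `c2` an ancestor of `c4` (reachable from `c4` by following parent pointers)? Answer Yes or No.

Yes

Ancestors of c4 (commits reachable by following parents): {c1, c10, c11, c14, c15, c17, c2, c4, c9}.
c2 is in that set, so it is an ancestor of c4.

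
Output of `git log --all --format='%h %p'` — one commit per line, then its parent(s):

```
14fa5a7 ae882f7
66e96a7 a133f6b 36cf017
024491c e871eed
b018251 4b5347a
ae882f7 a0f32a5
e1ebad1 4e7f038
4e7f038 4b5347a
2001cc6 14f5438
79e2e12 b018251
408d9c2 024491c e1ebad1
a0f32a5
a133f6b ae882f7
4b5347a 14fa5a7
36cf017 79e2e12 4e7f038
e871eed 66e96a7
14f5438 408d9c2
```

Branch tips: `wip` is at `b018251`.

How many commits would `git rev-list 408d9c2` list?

14

Walking parent pointers from 408d9c2: reachable set = {024491c, 14fa5a7, 36cf017, 408d9c2, 4b5347a, 4e7f038, 66e96a7, 79e2e12, a0f32a5, a133f6b, ae882f7, b018251, e1ebad1, e871eed}.
That is 14 commits.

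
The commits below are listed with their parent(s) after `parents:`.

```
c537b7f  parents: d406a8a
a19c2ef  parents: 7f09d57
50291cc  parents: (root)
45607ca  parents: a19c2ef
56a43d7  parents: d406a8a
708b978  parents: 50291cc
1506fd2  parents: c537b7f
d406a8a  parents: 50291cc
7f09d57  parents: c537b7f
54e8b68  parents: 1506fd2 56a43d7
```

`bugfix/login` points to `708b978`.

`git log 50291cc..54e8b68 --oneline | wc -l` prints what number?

Reachable from 54e8b68: {1506fd2, 50291cc, 54e8b68, 56a43d7, c537b7f, d406a8a}.
Reachable from 50291cc: {50291cc}.
In 54e8b68's history but not 50291cc's: {1506fd2, 54e8b68, 56a43d7, c537b7f, d406a8a} — 5 commits.

5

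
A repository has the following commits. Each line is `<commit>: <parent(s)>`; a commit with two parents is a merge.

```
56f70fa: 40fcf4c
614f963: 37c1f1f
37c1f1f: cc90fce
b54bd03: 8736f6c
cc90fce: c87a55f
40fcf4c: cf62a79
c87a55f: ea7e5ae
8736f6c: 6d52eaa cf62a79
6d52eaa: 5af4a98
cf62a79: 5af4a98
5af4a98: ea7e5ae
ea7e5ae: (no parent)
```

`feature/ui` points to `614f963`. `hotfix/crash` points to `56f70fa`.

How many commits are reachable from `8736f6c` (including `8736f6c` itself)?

Walking parent pointers from 8736f6c: reachable set = {5af4a98, 6d52eaa, 8736f6c, cf62a79, ea7e5ae}.
That is 5 commits.

5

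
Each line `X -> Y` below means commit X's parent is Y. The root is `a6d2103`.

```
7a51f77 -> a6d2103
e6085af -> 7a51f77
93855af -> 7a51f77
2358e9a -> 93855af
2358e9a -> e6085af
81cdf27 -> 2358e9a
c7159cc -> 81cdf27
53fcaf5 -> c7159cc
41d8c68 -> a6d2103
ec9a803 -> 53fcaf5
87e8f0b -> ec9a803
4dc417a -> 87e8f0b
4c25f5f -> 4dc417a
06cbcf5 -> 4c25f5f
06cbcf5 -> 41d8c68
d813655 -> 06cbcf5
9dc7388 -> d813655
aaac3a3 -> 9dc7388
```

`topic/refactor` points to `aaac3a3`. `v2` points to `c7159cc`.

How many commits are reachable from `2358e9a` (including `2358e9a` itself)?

Walking parent pointers from 2358e9a: reachable set = {2358e9a, 7a51f77, 93855af, a6d2103, e6085af}.
That is 5 commits.

5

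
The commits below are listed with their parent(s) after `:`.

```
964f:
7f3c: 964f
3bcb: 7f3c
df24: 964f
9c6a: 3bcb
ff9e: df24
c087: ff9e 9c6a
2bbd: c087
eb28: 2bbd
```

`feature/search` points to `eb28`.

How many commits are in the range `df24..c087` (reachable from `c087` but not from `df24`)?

5

Reachable from c087: {3bcb, 7f3c, 964f, 9c6a, c087, df24, ff9e}.
Reachable from df24: {964f, df24}.
In c087's history but not df24's: {3bcb, 7f3c, 9c6a, c087, ff9e} — 5 commits.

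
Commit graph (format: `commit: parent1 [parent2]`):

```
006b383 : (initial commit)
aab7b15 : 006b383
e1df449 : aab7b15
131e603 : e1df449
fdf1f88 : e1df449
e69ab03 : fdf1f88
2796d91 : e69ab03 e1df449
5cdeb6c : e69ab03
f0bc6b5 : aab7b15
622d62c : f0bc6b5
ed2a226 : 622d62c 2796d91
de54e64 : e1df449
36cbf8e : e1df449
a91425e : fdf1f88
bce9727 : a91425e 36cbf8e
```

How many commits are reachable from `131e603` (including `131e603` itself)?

4

Walking parent pointers from 131e603: reachable set = {006b383, 131e603, aab7b15, e1df449}.
That is 4 commits.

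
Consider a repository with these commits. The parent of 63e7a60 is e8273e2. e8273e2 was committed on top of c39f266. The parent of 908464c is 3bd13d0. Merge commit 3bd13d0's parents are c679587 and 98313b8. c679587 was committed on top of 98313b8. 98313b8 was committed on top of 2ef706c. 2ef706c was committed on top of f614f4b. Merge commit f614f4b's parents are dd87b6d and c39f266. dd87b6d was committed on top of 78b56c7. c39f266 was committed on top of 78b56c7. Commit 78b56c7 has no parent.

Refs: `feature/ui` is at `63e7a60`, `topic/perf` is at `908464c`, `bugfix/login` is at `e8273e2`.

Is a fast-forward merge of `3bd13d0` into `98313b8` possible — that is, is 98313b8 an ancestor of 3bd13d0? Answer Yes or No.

Yes

A fast-forward from 98313b8 to 3bd13d0 is possible iff 98313b8 is an ancestor of 3bd13d0.
Ancestors of 3bd13d0: {2ef706c, 3bd13d0, 78b56c7, 98313b8, c39f266, c679587, dd87b6d, f614f4b}.
98313b8 is among them, so fast-forward is possible.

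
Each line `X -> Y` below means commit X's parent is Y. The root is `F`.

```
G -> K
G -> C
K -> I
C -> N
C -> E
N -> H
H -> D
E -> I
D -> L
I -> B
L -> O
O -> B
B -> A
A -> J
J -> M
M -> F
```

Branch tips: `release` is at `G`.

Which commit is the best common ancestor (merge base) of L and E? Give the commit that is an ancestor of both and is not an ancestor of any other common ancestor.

B

Ancestors of L: {A, B, F, J, L, M, O}.
Ancestors of E: {A, B, E, F, I, J, M}.
Common ancestors: {A, B, F, J, M}.
Among these, B is not an ancestor of any other common ancestor — it is the merge base.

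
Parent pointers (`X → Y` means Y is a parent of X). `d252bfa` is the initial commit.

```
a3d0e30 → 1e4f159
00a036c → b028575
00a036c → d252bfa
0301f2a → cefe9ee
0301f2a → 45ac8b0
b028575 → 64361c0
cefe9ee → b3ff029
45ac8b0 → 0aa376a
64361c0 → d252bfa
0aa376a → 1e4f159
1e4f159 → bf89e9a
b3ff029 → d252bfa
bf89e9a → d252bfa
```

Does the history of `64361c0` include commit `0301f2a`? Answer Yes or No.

No

Ancestors of 64361c0: {64361c0, d252bfa}.
0301f2a is not in that set, so it is not an ancestor of 64361c0.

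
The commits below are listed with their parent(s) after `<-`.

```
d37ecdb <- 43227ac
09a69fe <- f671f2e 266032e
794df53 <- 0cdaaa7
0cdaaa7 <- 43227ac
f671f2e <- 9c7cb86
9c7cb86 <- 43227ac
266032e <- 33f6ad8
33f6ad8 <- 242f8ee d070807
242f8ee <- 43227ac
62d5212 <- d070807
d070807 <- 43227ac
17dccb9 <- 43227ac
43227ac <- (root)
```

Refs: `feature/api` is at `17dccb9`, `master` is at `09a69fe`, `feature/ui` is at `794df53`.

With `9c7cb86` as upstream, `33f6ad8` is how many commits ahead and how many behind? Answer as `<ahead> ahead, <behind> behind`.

Reachable from 33f6ad8: {242f8ee, 33f6ad8, 43227ac, d070807}.
Reachable from 9c7cb86: {43227ac, 9c7cb86}.
Only in 33f6ad8's history (ahead): {242f8ee, 33f6ad8, d070807} — 3.
Only in 9c7cb86's history (behind): {9c7cb86} — 1.

3 ahead, 1 behind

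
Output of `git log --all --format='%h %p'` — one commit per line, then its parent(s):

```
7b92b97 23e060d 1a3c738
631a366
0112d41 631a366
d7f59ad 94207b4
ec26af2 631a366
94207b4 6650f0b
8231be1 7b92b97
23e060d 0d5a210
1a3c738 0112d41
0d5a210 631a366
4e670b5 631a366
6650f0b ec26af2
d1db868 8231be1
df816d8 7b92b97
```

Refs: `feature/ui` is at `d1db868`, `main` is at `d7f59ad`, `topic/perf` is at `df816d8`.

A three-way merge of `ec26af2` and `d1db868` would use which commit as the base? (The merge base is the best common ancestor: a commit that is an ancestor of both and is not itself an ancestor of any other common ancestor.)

Ancestors of ec26af2: {631a366, ec26af2}.
Ancestors of d1db868: {0112d41, 0d5a210, 1a3c738, 23e060d, 631a366, 7b92b97, 8231be1, d1db868}.
Common ancestors: {631a366}.
The only common ancestor is 631a366, so it is the merge base.

631a366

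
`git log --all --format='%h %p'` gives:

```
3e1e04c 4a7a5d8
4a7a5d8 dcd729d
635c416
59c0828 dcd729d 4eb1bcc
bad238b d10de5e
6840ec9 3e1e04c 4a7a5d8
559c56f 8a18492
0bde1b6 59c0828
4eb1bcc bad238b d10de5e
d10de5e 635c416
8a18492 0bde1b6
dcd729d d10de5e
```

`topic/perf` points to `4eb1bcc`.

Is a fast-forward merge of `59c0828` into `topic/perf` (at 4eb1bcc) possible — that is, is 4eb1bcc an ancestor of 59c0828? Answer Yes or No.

A fast-forward from 4eb1bcc to 59c0828 is possible iff 4eb1bcc is an ancestor of 59c0828.
Ancestors of 59c0828: {4eb1bcc, 59c0828, 635c416, bad238b, d10de5e, dcd729d}.
4eb1bcc is among them, so fast-forward is possible.

Yes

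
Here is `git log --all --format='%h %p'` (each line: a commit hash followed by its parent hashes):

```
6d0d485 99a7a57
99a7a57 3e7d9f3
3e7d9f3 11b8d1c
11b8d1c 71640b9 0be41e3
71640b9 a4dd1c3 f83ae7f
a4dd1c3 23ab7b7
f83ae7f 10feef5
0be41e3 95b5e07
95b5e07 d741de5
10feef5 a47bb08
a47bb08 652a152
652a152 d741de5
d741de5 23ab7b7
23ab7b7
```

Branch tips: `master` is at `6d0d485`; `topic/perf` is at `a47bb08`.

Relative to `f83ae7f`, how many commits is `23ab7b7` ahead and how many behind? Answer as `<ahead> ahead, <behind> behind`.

Reachable from 23ab7b7: {23ab7b7}.
Reachable from f83ae7f: {10feef5, 23ab7b7, 652a152, a47bb08, d741de5, f83ae7f}.
Only in 23ab7b7's history (ahead): {} — 0.
Only in f83ae7f's history (behind): {10feef5, 652a152, a47bb08, d741de5, f83ae7f} — 5.

0 ahead, 5 behind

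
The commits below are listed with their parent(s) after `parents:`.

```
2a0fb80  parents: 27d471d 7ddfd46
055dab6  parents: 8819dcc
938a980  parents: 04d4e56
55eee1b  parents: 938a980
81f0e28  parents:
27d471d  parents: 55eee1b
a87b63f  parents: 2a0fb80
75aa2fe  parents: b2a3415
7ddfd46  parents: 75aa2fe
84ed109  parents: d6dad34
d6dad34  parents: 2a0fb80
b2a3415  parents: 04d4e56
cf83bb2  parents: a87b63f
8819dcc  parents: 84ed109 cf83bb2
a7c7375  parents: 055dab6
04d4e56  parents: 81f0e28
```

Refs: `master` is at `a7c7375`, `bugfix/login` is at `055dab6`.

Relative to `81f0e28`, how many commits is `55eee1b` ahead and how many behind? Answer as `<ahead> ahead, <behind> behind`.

3 ahead, 0 behind

Reachable from 55eee1b: {04d4e56, 55eee1b, 81f0e28, 938a980}.
Reachable from 81f0e28: {81f0e28}.
Only in 55eee1b's history (ahead): {04d4e56, 55eee1b, 938a980} — 3.
Only in 81f0e28's history (behind): {} — 0.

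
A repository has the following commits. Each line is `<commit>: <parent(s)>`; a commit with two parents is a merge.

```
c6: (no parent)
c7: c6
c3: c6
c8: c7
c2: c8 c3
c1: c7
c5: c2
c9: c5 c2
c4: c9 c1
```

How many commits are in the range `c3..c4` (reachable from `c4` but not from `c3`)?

7

Reachable from c4: {c1, c2, c3, c4, c5, c6, c7, c8, c9}.
Reachable from c3: {c3, c6}.
In c4's history but not c3's: {c1, c2, c4, c5, c7, c8, c9} — 7 commits.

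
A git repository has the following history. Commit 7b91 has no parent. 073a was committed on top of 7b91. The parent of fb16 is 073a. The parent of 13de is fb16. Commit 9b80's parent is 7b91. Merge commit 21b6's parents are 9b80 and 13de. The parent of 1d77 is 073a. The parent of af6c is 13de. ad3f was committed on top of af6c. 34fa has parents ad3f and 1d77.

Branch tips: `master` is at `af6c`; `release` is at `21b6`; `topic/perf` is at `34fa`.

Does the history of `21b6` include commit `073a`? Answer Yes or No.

Ancestors of 21b6 (commits reachable by following parents): {073a, 13de, 21b6, 7b91, 9b80, fb16}.
073a is in that set, so it is an ancestor of 21b6.

Yes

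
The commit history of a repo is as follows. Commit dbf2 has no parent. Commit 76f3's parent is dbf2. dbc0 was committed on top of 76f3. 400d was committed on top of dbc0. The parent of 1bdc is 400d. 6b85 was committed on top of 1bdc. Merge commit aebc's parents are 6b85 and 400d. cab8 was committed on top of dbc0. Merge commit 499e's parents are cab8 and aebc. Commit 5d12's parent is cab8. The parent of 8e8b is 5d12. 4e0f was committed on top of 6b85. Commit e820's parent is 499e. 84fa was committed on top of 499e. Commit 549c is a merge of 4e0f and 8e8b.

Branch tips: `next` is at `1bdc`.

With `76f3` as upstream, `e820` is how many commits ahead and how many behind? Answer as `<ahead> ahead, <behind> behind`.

Reachable from e820: {1bdc, 400d, 499e, 6b85, 76f3, aebc, cab8, dbc0, dbf2, e820}.
Reachable from 76f3: {76f3, dbf2}.
Only in e820's history (ahead): {1bdc, 400d, 499e, 6b85, aebc, cab8, dbc0, e820} — 8.
Only in 76f3's history (behind): {} — 0.

8 ahead, 0 behind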